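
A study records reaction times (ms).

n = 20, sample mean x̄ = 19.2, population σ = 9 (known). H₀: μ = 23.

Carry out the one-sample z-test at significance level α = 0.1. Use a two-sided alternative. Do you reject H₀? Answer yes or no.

SE = σ/√n = 9/√20 = 2.0125
z = (x̄−μ₀)/SE = (19.2−23)/2.0125 = -1.8882
p-value (two-sided) = 0.05899
At α=0.1: p < α → reject H₀

reject H₀: yes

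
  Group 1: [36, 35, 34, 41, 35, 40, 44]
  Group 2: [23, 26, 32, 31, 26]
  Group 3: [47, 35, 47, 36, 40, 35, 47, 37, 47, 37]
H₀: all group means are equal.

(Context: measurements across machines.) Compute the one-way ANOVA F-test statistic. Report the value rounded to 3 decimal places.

test statistic = 13.441

Group means [37.86, 27.60, 40.80], grand mean 36.864
SSB = Σnᵢ(x̄ᵢ−x̄)² = 590.934; SSW = ΣΣ(x−x̄ᵢ)² = 417.657
MSB = 590.934/2 = 295.4669; MSW = 417.657/19 = 21.9820
F = MSB/MSW = 13.4413
df = (2, 19)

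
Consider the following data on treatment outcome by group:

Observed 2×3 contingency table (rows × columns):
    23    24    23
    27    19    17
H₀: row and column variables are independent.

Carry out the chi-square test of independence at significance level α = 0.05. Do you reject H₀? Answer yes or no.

Row totals [70, 63], col totals [50, 43, 40], n=133
χ² = (23−26.32)²/26.32 + (24−22.63)²/22.63 + (23−21.05)²/21.05 + (27−23.68)²/23.68 + (19−20.37)²/20.37 + (17−18.95)²/18.95 = 1.4370
df = 2
p-value (upper-tail) = 0.48749
At α=0.05: p ≥ α → fail to reject H₀

reject H₀: no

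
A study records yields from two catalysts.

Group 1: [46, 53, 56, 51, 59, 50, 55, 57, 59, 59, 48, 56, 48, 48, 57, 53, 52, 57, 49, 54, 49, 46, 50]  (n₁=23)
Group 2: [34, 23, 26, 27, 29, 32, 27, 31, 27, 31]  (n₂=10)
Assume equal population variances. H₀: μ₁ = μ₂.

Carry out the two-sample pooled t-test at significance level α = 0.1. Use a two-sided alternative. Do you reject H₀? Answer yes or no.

x̄₁=52.696, s₁=4.290, n₁=23
x̄₂=28.700, s₂=3.302, n₂=10
s_p² = [22·4.290² + 9·3.302²]/31 = 16.2248
SE = √(s_p²·(1/23+1/10)) = 1.5257
t = (52.696−28.700)/1.5257 = 15.7271
df = 31
p-value (two-sided) = 0.00000
At α=0.1: p < α → reject H₀

reject H₀: yes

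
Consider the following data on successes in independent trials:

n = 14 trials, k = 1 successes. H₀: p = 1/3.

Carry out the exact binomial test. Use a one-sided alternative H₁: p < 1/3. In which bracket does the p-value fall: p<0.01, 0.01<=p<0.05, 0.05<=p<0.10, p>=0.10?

p-value bracket: 0.01<=p<0.05

Exact binomial: n=14, k=1, p₀=1/3=0.3333
P(X≤1) from Σ C(n,i)·p₀^i·(1−p₀)^(n−i)
p-value (one-sided, H₁ less) = 0.02740
→ bracket: 0.01<=p<0.05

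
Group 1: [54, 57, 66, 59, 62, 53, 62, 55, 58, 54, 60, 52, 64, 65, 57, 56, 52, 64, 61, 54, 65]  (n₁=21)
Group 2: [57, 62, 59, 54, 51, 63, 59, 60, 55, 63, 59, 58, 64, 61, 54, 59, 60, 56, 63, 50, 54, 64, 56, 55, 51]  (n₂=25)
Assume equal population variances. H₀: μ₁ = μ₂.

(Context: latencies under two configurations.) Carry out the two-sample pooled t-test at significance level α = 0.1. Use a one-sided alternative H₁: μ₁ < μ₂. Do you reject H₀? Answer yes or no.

x̄₁=58.571, s₁=4.654, n₁=21
x̄₂=57.880, s₂=4.186, n₂=25
s_p² = [20·4.654² + 24·4.186²]/44 = 19.4042
SE = √(s_p²·(1/21+1/25)) = 1.3039
t = (58.571−57.880)/1.3039 = 0.5303
df = 44
p-value (one-sided, H₁ less) = 0.70071
At α=0.1: p ≥ α → fail to reject H₀

reject H₀: no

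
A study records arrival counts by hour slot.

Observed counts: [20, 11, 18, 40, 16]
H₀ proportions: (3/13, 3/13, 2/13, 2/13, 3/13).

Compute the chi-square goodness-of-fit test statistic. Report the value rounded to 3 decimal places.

test statistic = 46.171

n = 105; E_i = n·p_i = [24.23, 24.23, 16.15, 16.15, 24.23]
χ² = (20−24.23)²/24.23 + (11−24.23)²/24.23 + (18−16.15)²/16.15 + (40−16.15)²/16.15 + (16−24.23)²/24.23 = 46.1714
df = 4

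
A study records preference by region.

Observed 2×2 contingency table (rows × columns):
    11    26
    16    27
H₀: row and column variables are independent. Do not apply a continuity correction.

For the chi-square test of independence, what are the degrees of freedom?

degrees of freedom = 1

df = (r−1)(c−1) = (2−1)·(2−1) = 1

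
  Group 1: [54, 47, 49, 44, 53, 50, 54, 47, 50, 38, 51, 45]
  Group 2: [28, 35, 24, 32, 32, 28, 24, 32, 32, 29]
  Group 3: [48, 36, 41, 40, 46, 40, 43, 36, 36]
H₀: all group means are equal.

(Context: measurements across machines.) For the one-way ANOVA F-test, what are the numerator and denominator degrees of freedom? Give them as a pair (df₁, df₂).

degrees of freedom = [2, 28]

k = 3 groups, N = 31 total
df = (k−1, N−k) = (3−1, 31−3) = (2, 28)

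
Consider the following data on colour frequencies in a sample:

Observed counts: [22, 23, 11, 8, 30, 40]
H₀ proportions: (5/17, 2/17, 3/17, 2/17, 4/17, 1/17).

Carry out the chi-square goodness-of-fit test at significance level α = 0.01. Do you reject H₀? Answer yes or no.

n = 134; E_i = n·p_i = [39.41, 15.76, 23.65, 15.76, 31.53, 7.88]
χ² = (22−39.41)²/39.41 + (23−15.76)²/15.76 + (11−23.65)²/23.65 + (8−15.76)²/15.76 + (30−31.53)²/31.53 + (40−7.88)²/7.88 = 152.5430
df = 5
p-value (upper-tail) = 0.00000
At α=0.01: p < α → reject H₀

reject H₀: yes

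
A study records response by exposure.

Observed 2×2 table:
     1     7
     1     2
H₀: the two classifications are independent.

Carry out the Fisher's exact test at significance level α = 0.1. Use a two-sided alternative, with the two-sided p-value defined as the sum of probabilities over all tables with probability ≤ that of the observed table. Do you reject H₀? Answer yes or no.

Margins: r₁=8, r₂=3, c₁=2, c₂=9, n=11
p_obs = C(8,1)·C(3,1)/C(11,2); sum pmf over tables with pmf ≤ p_obs
p-value (two-sided) = 0.49091
At α=0.1: p ≥ α → fail to reject H₀

reject H₀: no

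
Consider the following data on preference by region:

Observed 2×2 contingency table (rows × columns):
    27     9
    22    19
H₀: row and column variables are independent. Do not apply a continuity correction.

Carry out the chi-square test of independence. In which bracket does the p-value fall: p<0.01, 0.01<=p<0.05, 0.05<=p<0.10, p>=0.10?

Row totals [36, 41], col totals [49, 28], n=77
χ² = (27−22.91)²/22.91 + (9−13.09)²/13.09 + (22−26.09)²/26.09 + (19−14.91)²/14.91 = 3.7729
df = 1
p-value (upper-tail) = 0.05209
→ bracket: 0.05<=p<0.10

p-value bracket: 0.05<=p<0.10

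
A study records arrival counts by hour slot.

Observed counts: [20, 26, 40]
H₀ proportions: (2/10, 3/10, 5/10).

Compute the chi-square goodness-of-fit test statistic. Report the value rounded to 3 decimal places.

n = 86; E_i = n·p_i = [17.20, 25.80, 43.00]
χ² = (20−17.20)²/17.20 + (26−25.80)²/25.80 + (40−43.00)²/43.00 = 0.6667
df = 2

test statistic = 0.667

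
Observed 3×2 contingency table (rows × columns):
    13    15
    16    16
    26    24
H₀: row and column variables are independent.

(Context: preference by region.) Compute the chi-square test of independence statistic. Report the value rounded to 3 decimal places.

Row totals [28, 32, 50], col totals [55, 55], n=110
χ² = (13−14.00)²/14.00 + (15−14.00)²/14.00 + (16−16.00)²/16.00 + (16−16.00)²/16.00 + (26−25.00)²/25.00 + (24−25.00)²/25.00 = 0.2229
df = 2

test statistic = 0.223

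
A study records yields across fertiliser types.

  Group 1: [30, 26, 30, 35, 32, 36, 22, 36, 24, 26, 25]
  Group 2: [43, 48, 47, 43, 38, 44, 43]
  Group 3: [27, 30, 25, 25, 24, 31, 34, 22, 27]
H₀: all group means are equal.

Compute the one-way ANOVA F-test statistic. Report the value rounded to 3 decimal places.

Group means [29.27, 43.71, 27.22], grand mean 32.333
SSB = Σnᵢ(x̄ᵢ−x̄)² = 1244.834; SSW = ΣΣ(x−x̄ᵢ)² = 431.166
MSB = 1244.834/2 = 622.4170; MSW = 431.166/24 = 17.9652
F = MSB/MSW = 34.6456
df = (2, 24)

test statistic = 34.646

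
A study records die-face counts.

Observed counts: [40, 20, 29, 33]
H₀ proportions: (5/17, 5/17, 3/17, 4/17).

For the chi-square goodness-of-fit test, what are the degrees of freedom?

degrees of freedom = 3

df = k − 1 = 4 − 1 = 3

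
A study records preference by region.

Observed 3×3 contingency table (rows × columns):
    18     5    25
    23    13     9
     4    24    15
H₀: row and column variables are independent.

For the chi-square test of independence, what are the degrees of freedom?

degrees of freedom = 4

df = (r−1)(c−1) = (3−1)·(3−1) = 4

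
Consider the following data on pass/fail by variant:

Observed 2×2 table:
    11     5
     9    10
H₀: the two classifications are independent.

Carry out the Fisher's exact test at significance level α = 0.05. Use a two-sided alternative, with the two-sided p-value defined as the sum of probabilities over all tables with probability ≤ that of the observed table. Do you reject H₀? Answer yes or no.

Margins: r₁=16, r₂=19, c₁=20, c₂=15, n=35
p_obs = C(16,11)·C(19,9)/C(35,20); sum pmf over tables with pmf ≤ p_obs
p-value (two-sided) = 0.30636
At α=0.05: p ≥ α → fail to reject H₀

reject H₀: no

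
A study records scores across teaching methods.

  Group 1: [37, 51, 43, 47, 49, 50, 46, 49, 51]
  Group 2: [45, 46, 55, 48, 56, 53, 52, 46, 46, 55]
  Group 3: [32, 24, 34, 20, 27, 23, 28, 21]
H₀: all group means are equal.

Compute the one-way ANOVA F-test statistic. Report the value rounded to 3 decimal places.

test statistic = 67.174

Group means [47.00, 50.20, 26.12], grand mean 42.000
SSB = Σnᵢ(x̄ᵢ−x̄)² = 2913.525; SSW = ΣΣ(x−x̄ᵢ)² = 520.475
MSB = 2913.525/2 = 1456.7625; MSW = 520.475/24 = 21.6865
F = MSB/MSW = 67.1738
df = (2, 24)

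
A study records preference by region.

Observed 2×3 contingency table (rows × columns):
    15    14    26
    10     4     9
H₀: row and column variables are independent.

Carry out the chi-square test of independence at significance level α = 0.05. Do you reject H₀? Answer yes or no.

Row totals [55, 23], col totals [25, 18, 35], n=78
χ² = (15−17.63)²/17.63 + (14−12.69)²/12.69 + (26−24.68)²/24.68 + (10−7.37)²/7.37 + (4−5.31)²/5.31 + (9−10.32)²/10.32 = 2.0254
df = 2
p-value (upper-tail) = 0.36324
At α=0.05: p ≥ α → fail to reject H₀

reject H₀: no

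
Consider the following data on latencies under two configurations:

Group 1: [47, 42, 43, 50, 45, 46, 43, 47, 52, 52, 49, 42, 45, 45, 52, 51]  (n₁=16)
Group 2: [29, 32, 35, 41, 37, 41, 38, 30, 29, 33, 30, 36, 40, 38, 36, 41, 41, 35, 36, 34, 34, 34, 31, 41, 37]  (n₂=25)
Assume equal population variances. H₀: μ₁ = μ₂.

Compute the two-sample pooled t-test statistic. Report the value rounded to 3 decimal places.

test statistic = 9.222

x̄₁=46.938, s₁=3.642, n₁=16
x̄₂=35.560, s₂=3.980, n₂=25
s_p² = [15·3.642² + 24·3.980²]/39 = 14.8487
SE = √(s_p²·(1/16+1/25)) = 1.2337
t = (46.938−35.560)/1.2337 = 9.2223
df = 39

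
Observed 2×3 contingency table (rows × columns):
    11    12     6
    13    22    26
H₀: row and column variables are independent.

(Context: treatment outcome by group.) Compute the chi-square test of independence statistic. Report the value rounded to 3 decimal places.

Row totals [29, 61], col totals [24, 34, 32], n=90
χ² = (11−7.73)²/7.73 + (12−10.96)²/10.96 + (6−10.31)²/10.31 + (13−16.27)²/16.27 + (22−23.04)²/23.04 + (26−21.69)²/21.69 = 4.8422
df = 2

test statistic = 4.842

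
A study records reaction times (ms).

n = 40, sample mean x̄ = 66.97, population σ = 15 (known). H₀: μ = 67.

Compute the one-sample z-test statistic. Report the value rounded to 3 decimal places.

SE = σ/√n = 15/√40 = 2.3717
z = (x̄−μ₀)/SE = (66.97−67)/2.3717 = -0.0126

test statistic = -0.013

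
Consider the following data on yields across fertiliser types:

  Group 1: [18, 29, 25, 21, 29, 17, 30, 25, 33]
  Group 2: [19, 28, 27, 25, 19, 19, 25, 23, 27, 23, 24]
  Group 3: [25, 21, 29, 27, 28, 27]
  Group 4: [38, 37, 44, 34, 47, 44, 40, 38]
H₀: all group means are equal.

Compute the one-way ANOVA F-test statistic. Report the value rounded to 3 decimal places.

test statistic = 28.121

Group means [25.22, 23.55, 26.17, 40.25], grand mean 28.382
SSB = Σnᵢ(x̄ᵢ−x̄)² = 1503.413; SSW = ΣΣ(x−x̄ᵢ)² = 534.616
MSB = 1503.413/3 = 501.1378; MSW = 534.616/30 = 17.8205
F = MSB/MSW = 28.1214
df = (3, 30)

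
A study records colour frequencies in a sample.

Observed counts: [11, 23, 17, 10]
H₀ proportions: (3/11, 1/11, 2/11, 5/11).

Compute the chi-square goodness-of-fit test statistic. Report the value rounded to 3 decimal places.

test statistic = 71.331

n = 61; E_i = n·p_i = [16.64, 5.55, 11.09, 27.73]
χ² = (11−16.64)²/16.64 + (23−5.55)²/5.55 + (17−11.09)²/11.09 + (10−27.73)²/27.73 = 71.3306
df = 3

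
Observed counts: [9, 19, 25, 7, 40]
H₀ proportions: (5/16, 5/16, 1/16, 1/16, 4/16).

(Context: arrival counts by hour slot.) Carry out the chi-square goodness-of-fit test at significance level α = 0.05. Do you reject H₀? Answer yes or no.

reject H₀: yes

n = 100; E_i = n·p_i = [31.25, 31.25, 6.25, 6.25, 25.00]
χ² = (9−31.25)²/31.25 + (19−31.25)²/31.25 + (25−6.25)²/6.25 + (7−6.25)²/6.25 + (40−25.00)²/25.00 = 85.9840
df = 4
p-value (upper-tail) = 0.00000
At α=0.05: p < α → reject H₀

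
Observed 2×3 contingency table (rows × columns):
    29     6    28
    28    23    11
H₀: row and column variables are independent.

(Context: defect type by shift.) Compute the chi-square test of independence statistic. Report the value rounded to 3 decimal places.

Row totals [63, 62], col totals [57, 29, 39], n=125
χ² = (29−28.73)²/28.73 + (6−14.62)²/14.62 + (28−19.66)²/19.66 + (28−28.27)²/28.27 + (23−14.38)²/14.38 + (11−19.34)²/19.34 = 17.3864
df = 2

test statistic = 17.386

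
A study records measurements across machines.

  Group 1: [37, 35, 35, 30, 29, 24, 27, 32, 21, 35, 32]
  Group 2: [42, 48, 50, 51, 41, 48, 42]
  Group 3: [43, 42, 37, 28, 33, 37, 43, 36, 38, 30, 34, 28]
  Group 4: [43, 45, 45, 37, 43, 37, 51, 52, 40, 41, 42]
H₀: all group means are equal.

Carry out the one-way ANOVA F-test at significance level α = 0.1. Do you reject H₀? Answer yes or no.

Group means [30.64, 46.00, 35.75, 43.27], grand mean 38.146
SSB = Σnᵢ(x̄ᵢ−x̄)² = 1410.145; SSW = ΣΣ(x−x̄ᵢ)² = 914.977
MSB = 1410.145/3 = 470.0482; MSW = 914.977/37 = 24.7291
F = MSB/MSW = 19.0079
df = (3, 37)
p-value (upper-tail) = 0.00000
At α=0.1: p < α → reject H₀

reject H₀: yes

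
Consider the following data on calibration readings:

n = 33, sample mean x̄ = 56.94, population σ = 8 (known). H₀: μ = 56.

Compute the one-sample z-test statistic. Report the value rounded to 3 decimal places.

SE = σ/√n = 8/√33 = 1.3926
z = (x̄−μ₀)/SE = (56.94−56)/1.3926 = 0.6750

test statistic = 0.675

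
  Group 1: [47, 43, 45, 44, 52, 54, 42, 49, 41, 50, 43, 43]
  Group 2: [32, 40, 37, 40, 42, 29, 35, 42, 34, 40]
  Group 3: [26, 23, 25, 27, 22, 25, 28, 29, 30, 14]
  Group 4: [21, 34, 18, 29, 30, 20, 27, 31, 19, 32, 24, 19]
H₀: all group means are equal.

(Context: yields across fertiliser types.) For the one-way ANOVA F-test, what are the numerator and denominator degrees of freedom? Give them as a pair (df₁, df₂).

degrees of freedom = [3, 40]

k = 4 groups, N = 44 total
df = (k−1, N−k) = (4−1, 44−4) = (3, 40)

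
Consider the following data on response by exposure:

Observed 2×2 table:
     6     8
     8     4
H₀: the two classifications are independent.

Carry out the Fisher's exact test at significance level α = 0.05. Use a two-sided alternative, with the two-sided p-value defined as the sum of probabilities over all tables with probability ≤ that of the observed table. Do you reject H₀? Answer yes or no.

reject H₀: no

Margins: r₁=14, r₂=12, c₁=14, c₂=12, n=26
p_obs = C(14,6)·C(12,8)/C(26,14); sum pmf over tables with pmf ≤ p_obs
p-value (two-sided) = 0.26706
At α=0.05: p ≥ α → fail to reject H₀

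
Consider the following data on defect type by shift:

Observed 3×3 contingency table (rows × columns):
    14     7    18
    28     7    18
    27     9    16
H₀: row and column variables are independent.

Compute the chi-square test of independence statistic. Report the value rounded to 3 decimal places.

test statistic = 3.592

Row totals [39, 53, 52], col totals [69, 23, 52], n=144
χ² = (14−18.69)²/18.69 + (7−6.23)²/6.23 + (18−14.08)²/14.08 + (28−25.40)²/25.40 + (7−8.47)²/8.47 + (18−19.14)²/19.14 + (27−24.92)²/24.92 + (9−8.31)²/8.31 + (16−18.78)²/18.78 = 3.5920
df = 4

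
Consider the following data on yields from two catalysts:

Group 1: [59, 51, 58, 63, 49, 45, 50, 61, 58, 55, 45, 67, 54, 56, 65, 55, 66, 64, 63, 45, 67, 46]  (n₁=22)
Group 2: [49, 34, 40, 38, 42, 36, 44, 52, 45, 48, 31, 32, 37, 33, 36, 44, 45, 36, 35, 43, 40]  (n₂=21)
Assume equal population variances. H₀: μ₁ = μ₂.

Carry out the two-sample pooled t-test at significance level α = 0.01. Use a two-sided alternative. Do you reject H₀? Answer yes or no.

x̄₁=56.455, s₁=7.564, n₁=22
x̄₂=40.000, s₂=5.916, n₂=21
s_p² = [21·7.564² + 20·5.916²]/41 = 46.3769
SE = √(s_p²·(1/22+1/21)) = 2.0776
t = (56.455−40.000)/2.0776 = 7.9199
df = 41
p-value (two-sided) = 0.00000
At α=0.01: p < α → reject H₀

reject H₀: yes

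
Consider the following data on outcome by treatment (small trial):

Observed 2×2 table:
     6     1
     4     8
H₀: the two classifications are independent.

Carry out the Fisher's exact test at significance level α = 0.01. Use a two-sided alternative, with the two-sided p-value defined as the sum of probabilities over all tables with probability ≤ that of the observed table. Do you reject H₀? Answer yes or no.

Margins: r₁=7, r₂=12, c₁=10, c₂=9, n=19
p_obs = C(7,6)·C(12,4)/C(19,10); sum pmf over tables with pmf ≤ p_obs
p-value (two-sided) = 0.05728
At α=0.01: p ≥ α → fail to reject H₀

reject H₀: no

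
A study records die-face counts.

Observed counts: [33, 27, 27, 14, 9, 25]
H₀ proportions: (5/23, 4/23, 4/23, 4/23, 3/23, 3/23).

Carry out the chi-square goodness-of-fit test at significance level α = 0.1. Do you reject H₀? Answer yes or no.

reject H₀: yes

n = 135; E_i = n·p_i = [29.35, 23.48, 23.48, 23.48, 17.61, 17.61]
χ² = (33−29.35)²/29.35 + (27−23.48)²/23.48 + (27−23.48)²/23.48 + (14−23.48)²/23.48 + (9−17.61)²/17.61 + (25−17.61)²/17.61 = 12.6486
df = 5
p-value (upper-tail) = 0.02690
At α=0.1: p < α → reject H₀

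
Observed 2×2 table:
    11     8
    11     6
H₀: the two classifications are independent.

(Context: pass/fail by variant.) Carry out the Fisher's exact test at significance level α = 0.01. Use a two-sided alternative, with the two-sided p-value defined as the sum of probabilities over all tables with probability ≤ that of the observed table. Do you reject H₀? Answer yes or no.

reject H₀: no

Margins: r₁=19, r₂=17, c₁=22, c₂=14, n=36
p_obs = C(19,11)·C(17,11)/C(36,22); sum pmf over tables with pmf ≤ p_obs
p-value (two-sided) = 0.74187
At α=0.01: p ≥ α → fail to reject H₀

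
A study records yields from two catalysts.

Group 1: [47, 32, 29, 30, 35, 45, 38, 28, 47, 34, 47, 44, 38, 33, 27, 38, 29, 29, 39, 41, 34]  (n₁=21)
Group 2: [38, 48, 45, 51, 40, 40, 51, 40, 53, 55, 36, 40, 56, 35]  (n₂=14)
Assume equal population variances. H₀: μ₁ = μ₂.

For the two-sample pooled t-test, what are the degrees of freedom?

degrees of freedom = 33

df = n₁ + n₂ − 2 = 21 + 14 − 2 = 33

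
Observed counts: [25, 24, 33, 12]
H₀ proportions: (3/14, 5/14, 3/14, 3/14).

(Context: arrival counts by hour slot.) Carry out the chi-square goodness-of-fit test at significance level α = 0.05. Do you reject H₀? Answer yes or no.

n = 94; E_i = n·p_i = [20.14, 33.57, 20.14, 20.14]
χ² = (25−20.14)²/20.14 + (24−33.57)²/33.57 + (33−20.14)²/20.14 + (12−20.14)²/20.14 = 15.3986
df = 3
p-value (upper-tail) = 0.00151
At α=0.05: p < α → reject H₀

reject H₀: yes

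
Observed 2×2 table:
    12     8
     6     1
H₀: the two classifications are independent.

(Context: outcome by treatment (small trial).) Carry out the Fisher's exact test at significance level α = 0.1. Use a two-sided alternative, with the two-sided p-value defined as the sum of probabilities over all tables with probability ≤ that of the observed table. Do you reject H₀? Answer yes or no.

Margins: r₁=20, r₂=7, c₁=18, c₂=9, n=27
p_obs = C(20,12)·C(7,6)/C(27,18); sum pmf over tables with pmf ≤ p_obs
p-value (two-sided) = 0.36321
At α=0.1: p ≥ α → fail to reject H₀

reject H₀: no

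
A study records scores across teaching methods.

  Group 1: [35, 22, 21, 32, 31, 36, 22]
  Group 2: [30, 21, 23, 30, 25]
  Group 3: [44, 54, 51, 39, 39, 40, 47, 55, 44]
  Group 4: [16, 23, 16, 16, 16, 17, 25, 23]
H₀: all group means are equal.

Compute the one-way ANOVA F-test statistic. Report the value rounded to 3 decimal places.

Group means [28.43, 25.80, 45.89, 19.00], grand mean 30.793
SSB = Σnᵢ(x̄ᵢ−x̄)² = 3327.355; SSW = ΣΣ(x−x̄ᵢ)² = 745.403
MSB = 3327.355/3 = 1109.1185; MSW = 745.403/25 = 29.8161
F = MSB/MSW = 37.1986
df = (3, 25)

test statistic = 37.199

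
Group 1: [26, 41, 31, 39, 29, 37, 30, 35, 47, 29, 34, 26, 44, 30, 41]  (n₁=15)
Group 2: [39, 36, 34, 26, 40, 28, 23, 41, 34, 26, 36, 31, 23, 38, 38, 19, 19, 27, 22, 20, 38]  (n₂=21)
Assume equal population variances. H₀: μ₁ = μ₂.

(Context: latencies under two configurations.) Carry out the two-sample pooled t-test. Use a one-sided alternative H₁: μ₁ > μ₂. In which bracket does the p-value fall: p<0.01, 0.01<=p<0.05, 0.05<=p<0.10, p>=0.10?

p-value bracket: 0.01<=p<0.05

x̄₁=34.600, s₁=6.631, n₁=15
x̄₂=30.381, s₂=7.566, n₂=21
s_p² = [14·6.631² + 20·7.566²]/34 = 51.7810
SE = √(s_p²·(1/15+1/21)) = 2.4327
t = (34.600−30.381)/2.4327 = 1.7343
df = 34
p-value (one-sided, H₁ greater) = 0.04596
→ bracket: 0.01<=p<0.05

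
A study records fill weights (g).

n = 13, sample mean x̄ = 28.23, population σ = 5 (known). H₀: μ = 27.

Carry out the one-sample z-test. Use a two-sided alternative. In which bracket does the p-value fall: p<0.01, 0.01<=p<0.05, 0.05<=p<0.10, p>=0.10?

p-value bracket: p>=0.10

SE = σ/√n = 5/√13 = 1.3868
z = (x̄−μ₀)/SE = (28.23−27)/1.3868 = 0.8870
p-value (two-sided) = 0.37510
→ bracket: p>=0.10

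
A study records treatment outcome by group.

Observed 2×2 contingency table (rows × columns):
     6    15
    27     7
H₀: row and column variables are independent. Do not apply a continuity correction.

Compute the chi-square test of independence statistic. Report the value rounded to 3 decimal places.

test statistic = 13.981

Row totals [21, 34], col totals [33, 22], n=55
χ² = (6−12.60)²/12.60 + (15−8.40)²/8.40 + (27−20.40)²/20.40 + (7−13.60)²/13.60 = 13.9811
df = 1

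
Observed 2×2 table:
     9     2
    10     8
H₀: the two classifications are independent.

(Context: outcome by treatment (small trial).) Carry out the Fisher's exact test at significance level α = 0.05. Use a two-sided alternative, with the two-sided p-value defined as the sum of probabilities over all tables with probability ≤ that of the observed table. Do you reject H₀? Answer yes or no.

reject H₀: no

Margins: r₁=11, r₂=18, c₁=19, c₂=10, n=29
p_obs = C(11,9)·C(18,10)/C(29,19); sum pmf over tables with pmf ≤ p_obs
p-value (two-sided) = 0.23437
At α=0.05: p ≥ α → fail to reject H₀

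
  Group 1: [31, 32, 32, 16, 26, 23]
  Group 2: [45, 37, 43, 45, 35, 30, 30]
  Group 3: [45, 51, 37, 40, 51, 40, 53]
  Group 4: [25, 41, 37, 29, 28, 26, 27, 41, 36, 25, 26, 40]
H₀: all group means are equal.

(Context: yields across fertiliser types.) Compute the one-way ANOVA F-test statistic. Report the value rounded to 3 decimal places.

test statistic = 10.430

Group means [26.67, 37.86, 45.29, 31.75], grand mean 35.094
SSB = Σnᵢ(x̄ᵢ−x̄)² = 1340.850; SSW = ΣΣ(x−x̄ᵢ)² = 1199.869
MSB = 1340.850/3 = 446.9499; MSW = 1199.869/28 = 42.8525
F = MSB/MSW = 10.4300
df = (3, 28)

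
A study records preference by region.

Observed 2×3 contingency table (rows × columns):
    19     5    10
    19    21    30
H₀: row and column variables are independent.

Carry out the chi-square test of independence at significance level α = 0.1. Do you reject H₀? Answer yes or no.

reject H₀: yes

Row totals [34, 70], col totals [38, 26, 40], n=104
χ² = (19−12.42)²/12.42 + (5−8.50)²/8.50 + (10−13.08)²/13.08 + (19−25.58)²/25.58 + (21−17.50)²/17.50 + (30−26.92)²/26.92 = 8.3899
df = 2
p-value (upper-tail) = 0.01507
At α=0.1: p < α → reject H₀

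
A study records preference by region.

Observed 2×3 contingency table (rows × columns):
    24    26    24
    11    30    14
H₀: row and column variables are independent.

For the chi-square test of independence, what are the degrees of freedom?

df = (r−1)(c−1) = (2−1)·(3−1) = 2

degrees of freedom = 2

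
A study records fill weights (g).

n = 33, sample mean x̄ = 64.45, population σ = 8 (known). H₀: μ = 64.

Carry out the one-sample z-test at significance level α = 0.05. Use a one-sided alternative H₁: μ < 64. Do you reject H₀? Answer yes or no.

reject H₀: no

SE = σ/√n = 8/√33 = 1.3926
z = (x̄−μ₀)/SE = (64.45−64)/1.3926 = 0.3231
p-value (one-sided, H₁ less) = 0.62670
At α=0.05: p ≥ α → fail to reject H₀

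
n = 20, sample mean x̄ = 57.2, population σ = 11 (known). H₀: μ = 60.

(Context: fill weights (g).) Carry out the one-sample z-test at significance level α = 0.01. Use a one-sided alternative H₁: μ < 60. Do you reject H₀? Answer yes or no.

reject H₀: no

SE = σ/√n = 11/√20 = 2.4597
z = (x̄−μ₀)/SE = (57.2−60)/2.4597 = -1.1384
p-value (one-sided, H₁ less) = 0.12748
At α=0.01: p ≥ α → fail to reject H₀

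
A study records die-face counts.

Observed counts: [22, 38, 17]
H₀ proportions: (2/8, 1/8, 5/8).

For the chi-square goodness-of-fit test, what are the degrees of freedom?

df = k − 1 = 3 − 1 = 2

degrees of freedom = 2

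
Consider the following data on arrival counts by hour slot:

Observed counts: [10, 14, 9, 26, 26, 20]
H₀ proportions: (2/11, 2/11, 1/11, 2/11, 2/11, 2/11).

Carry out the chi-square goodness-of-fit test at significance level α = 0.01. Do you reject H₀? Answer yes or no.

n = 105; E_i = n·p_i = [19.09, 19.09, 9.55, 19.09, 19.09, 19.09]
χ² = (10−19.09)²/19.09 + (14−19.09)²/19.09 + (9−9.55)²/9.55 + (26−19.09)²/19.09 + (26−19.09)²/19.09 + (20−19.09)²/19.09 = 10.7619
df = 5
p-value (upper-tail) = 0.05631
At α=0.01: p ≥ α → fail to reject H₀

reject H₀: no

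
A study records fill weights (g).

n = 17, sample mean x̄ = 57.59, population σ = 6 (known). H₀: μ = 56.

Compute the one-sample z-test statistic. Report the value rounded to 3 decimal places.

SE = σ/√n = 6/√17 = 1.4552
z = (x̄−μ₀)/SE = (57.59−56)/1.4552 = 1.0926

test statistic = 1.093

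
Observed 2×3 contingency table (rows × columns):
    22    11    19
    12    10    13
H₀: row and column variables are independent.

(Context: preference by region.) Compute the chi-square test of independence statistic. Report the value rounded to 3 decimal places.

test statistic = 0.823

Row totals [52, 35], col totals [34, 21, 32], n=87
χ² = (22−20.32)²/20.32 + (11−12.55)²/12.55 + (19−19.13)²/19.13 + (12−13.68)²/13.68 + (10−8.45)²/8.45 + (13−12.87)²/12.87 = 0.8234
df = 2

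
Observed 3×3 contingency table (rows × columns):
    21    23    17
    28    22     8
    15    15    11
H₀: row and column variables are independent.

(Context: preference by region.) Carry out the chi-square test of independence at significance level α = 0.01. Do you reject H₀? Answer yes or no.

reject H₀: no

Row totals [61, 58, 41], col totals [64, 60, 36], n=160
χ² = (21−24.40)²/24.40 + (23−22.88)²/22.88 + (17−13.72)²/13.72 + (28−23.20)²/23.20 + (22−21.75)²/21.75 + (8−13.05)²/13.05 + (15−16.40)²/16.40 + (15−15.38)²/15.38 + (11−9.22)²/9.22 = 4.6763
df = 4
p-value (upper-tail) = 0.32215
At α=0.01: p ≥ α → fail to reject H₀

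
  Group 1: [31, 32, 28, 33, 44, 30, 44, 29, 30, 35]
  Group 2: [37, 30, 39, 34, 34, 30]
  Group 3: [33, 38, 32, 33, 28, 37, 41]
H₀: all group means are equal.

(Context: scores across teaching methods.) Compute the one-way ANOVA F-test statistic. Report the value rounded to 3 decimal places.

Group means [33.60, 34.00, 34.57], grand mean 34.000
SSB = Σnᵢ(x̄ᵢ−x̄)² = 3.886; SSW = ΣΣ(x−x̄ᵢ)² = 486.114
MSB = 3.886/2 = 1.9429; MSW = 486.114/20 = 24.3057
F = MSB/MSW = 0.0799
df = (2, 20)

test statistic = 0.080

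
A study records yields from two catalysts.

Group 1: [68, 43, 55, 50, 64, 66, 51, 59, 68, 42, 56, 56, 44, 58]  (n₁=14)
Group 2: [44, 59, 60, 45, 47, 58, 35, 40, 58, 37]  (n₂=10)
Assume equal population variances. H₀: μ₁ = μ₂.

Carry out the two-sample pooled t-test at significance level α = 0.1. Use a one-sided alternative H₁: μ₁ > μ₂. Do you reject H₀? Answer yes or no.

reject H₀: yes

x̄₁=55.714, s₁=8.922, n₁=14
x̄₂=48.300, s₂=9.684, n₂=10
s_p² = [13·8.922² + 9·9.684²]/22 = 85.4071
SE = √(s_p²·(1/14+1/10)) = 3.8264
t = (55.714−48.300)/3.8264 = 1.9377
df = 22
p-value (one-sided, H₁ greater) = 0.03280
At α=0.1: p < α → reject H₀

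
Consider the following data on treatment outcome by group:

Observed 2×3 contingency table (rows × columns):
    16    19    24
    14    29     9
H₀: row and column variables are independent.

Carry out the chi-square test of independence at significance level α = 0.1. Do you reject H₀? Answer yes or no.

reject H₀: yes

Row totals [59, 52], col totals [30, 48, 33], n=111
χ² = (16−15.95)²/15.95 + (19−25.51)²/25.51 + (24−17.54)²/17.54 + (14−14.05)²/14.05 + (29−22.49)²/22.49 + (9−15.46)²/15.46 = 8.6277
df = 2
p-value (upper-tail) = 0.01338
At α=0.1: p < α → reject H₀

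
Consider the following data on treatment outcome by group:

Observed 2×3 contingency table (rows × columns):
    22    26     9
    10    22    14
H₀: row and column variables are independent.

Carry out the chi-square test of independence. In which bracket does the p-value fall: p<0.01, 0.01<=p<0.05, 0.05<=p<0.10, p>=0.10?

p-value bracket: 0.05<=p<0.10

Row totals [57, 46], col totals [32, 48, 23], n=103
χ² = (22−17.71)²/17.71 + (26−26.56)²/26.56 + (9−12.73)²/12.73 + (10−14.29)²/14.29 + (22−21.44)²/21.44 + (14−10.27)²/10.27 = 4.8003
df = 2
p-value (upper-tail) = 0.09071
→ bracket: 0.05<=p<0.10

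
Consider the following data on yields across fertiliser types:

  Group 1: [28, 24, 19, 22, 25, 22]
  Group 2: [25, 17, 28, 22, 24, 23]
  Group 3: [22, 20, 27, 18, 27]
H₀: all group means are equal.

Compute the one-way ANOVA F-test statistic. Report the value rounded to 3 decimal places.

Group means [23.33, 23.17, 22.80], grand mean 23.118
SSB = Σnᵢ(x̄ᵢ−x̄)² = 0.798; SSW = ΣΣ(x−x̄ᵢ)² = 180.967
MSB = 0.798/2 = 0.3990; MSW = 180.967/14 = 12.9262
F = MSB/MSW = 0.0309
df = (2, 14)

test statistic = 0.031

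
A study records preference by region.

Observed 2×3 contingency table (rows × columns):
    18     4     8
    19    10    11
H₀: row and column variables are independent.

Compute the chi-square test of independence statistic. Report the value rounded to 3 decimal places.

test statistic = 1.678

Row totals [30, 40], col totals [37, 14, 19], n=70
χ² = (18−15.86)²/15.86 + (4−6.00)²/6.00 + (8−8.14)²/8.14 + (19−21.14)²/21.14 + (10−8.00)²/8.00 + (11−10.86)²/10.86 = 1.6778
df = 2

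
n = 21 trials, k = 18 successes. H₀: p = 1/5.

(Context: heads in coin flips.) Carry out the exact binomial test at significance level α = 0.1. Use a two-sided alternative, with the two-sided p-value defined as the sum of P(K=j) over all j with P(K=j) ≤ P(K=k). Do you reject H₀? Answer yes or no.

Exact binomial: n=21, k=18, p₀=1/5=0.2000
P(X=j) = C(n,j)·p₀^j·(1−p₀)^(n−j); p = Σ P(X=j) over j with P(X=j) ≤ P(X=18)
p-value (two-sided) = 0.00000
At α=0.1: p < α → reject H₀

reject H₀: yes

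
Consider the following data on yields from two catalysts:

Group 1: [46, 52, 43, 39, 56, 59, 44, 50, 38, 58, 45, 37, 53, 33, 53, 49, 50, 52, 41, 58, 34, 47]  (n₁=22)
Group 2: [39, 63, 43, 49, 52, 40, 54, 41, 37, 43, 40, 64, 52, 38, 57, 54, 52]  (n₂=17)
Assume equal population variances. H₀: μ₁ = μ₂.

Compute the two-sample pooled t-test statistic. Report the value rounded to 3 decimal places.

x̄₁=47.136, s₁=7.827, n₁=22
x̄₂=48.118, s₂=8.703, n₂=17
s_p² = [21·7.827² + 16·8.703²]/37 = 67.5231
SE = √(s_p²·(1/22+1/17)) = 2.6535
t = (47.136−48.118)/2.6535 = -0.3698
df = 37

test statistic = -0.370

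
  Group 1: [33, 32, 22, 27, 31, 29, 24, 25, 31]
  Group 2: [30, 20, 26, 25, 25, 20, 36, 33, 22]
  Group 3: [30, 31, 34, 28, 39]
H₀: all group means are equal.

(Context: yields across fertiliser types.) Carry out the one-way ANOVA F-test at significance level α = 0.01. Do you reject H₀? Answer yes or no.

Group means [28.22, 26.33, 32.40], grand mean 28.391
SSB = Σnᵢ(x̄ᵢ−x̄)² = 118.723; SSW = ΣΣ(x−x̄ᵢ)² = 448.756
MSB = 118.723/2 = 59.3614; MSW = 448.756/20 = 22.4378
F = MSB/MSW = 2.6456
df = (2, 20)
p-value (upper-tail) = 0.09563
At α=0.01: p ≥ α → fail to reject H₀

reject H₀: no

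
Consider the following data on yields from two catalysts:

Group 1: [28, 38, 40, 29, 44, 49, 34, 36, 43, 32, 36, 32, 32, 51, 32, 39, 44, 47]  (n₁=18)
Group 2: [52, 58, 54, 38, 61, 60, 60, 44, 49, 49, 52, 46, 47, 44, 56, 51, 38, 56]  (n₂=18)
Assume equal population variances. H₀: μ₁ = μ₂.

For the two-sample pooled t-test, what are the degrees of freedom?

df = n₁ + n₂ − 2 = 18 + 18 − 2 = 34

degrees of freedom = 34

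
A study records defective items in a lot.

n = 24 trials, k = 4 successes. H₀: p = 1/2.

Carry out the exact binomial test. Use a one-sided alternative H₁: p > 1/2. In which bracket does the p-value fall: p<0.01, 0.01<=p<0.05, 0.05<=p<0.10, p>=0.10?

p-value bracket: p>=0.10

Exact binomial: n=24, k=4, p₀=1/2=0.5000
P(X≥4) from Σ C(n,i)·p₀^i·(1−p₀)^(n−i)
p-value (one-sided, H₁ greater) = 0.99986
→ bracket: p>=0.10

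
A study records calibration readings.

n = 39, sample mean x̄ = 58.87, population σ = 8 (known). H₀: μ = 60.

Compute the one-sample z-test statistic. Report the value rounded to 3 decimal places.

test statistic = -0.882

SE = σ/√n = 8/√39 = 1.2810
z = (x̄−μ₀)/SE = (58.87−60)/1.2810 = -0.8821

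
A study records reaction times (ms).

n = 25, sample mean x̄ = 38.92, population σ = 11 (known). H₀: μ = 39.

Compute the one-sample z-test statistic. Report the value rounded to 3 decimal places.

SE = σ/√n = 11/√25 = 2.2000
z = (x̄−μ₀)/SE = (38.92−39)/2.2000 = -0.0364

test statistic = -0.036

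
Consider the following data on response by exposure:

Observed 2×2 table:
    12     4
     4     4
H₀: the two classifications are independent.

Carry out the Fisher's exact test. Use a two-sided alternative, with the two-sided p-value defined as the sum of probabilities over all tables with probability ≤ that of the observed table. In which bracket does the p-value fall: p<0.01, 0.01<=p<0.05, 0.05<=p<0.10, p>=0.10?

Margins: r₁=16, r₂=8, c₁=16, c₂=8, n=24
p_obs = C(16,12)·C(8,4)/C(24,16); sum pmf over tables with pmf ≤ p_obs
p-value (two-sided) = 0.36254
→ bracket: p>=0.10

p-value bracket: p>=0.10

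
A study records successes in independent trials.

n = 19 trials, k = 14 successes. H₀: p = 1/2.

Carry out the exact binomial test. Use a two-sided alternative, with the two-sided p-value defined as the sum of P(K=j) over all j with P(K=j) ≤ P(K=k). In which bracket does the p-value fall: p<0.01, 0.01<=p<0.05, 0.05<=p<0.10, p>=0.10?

Exact binomial: n=19, k=14, p₀=1/2=0.5000
P(X=j) = C(n,j)·p₀^j·(1−p₀)^(n−j); p = Σ P(X=j) over j with P(X=j) ≤ P(X=14)
p-value (two-sided) = 0.06357
→ bracket: 0.05<=p<0.10

p-value bracket: 0.05<=p<0.10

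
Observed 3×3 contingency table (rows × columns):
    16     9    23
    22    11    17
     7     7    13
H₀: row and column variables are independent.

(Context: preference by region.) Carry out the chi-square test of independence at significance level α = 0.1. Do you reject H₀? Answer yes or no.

reject H₀: no

Row totals [48, 50, 27], col totals [45, 27, 53], n=125
χ² = (16−17.28)²/17.28 + (9−10.37)²/10.37 + (23−20.35)²/20.35 + (22−18.00)²/18.00 + (11−10.80)²/10.80 + (17−21.20)²/21.20 + (7−9.72)²/9.72 + (7−5.83)²/5.83 + (13−11.45)²/11.45 = 3.5500
df = 4
p-value (upper-tail) = 0.47032
At α=0.1: p ≥ α → fail to reject H₀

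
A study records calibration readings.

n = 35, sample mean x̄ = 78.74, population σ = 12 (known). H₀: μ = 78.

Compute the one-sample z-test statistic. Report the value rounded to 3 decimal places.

test statistic = 0.365

SE = σ/√n = 12/√35 = 2.0284
z = (x̄−μ₀)/SE = (78.74−78)/2.0284 = 0.3648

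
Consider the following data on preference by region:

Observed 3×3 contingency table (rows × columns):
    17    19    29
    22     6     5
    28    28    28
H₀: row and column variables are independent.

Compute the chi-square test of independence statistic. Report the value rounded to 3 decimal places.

test statistic = 17.742

Row totals [65, 33, 84], col totals [67, 53, 62], n=182
χ² = (17−23.93)²/23.93 + (19−18.93)²/18.93 + (29−22.14)²/22.14 + (22−12.15)²/12.15 + (6−9.61)²/9.61 + (5−11.24)²/11.24 + (28−30.92)²/30.92 + (28−24.46)²/24.46 + (28−28.62)²/28.62 = 17.7421
df = 4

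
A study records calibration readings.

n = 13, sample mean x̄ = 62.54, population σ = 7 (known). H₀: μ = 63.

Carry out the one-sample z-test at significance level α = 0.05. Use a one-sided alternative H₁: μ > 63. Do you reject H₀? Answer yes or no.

SE = σ/√n = 7/√13 = 1.9415
z = (x̄−μ₀)/SE = (62.54−63)/1.9415 = -0.2369
p-value (one-sided, H₁ greater) = 0.59365
At α=0.05: p ≥ α → fail to reject H₀

reject H₀: no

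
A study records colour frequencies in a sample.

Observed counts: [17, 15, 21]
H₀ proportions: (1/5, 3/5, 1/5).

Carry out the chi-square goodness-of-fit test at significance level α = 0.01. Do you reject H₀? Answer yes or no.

n = 53; E_i = n·p_i = [10.60, 31.80, 10.60]
χ² = (17−10.60)²/10.60 + (15−31.80)²/31.80 + (21−10.60)²/10.60 = 22.9434
df = 2
p-value (upper-tail) = 0.00001
At α=0.01: p < α → reject H₀

reject H₀: yes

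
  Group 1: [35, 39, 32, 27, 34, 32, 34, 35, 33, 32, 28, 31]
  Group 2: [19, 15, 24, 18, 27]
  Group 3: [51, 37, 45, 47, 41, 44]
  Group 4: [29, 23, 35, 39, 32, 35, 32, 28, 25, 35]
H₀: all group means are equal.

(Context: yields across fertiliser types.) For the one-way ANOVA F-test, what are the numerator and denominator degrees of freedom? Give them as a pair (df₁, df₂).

k = 4 groups, N = 33 total
df = (k−1, N−k) = (4−1, 33−4) = (3, 29)

degrees of freedom = [3, 29]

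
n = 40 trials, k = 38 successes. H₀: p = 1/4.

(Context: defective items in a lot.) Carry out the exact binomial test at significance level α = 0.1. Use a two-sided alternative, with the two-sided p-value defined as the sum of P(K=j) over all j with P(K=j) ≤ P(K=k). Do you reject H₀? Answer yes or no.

Exact binomial: n=40, k=38, p₀=1/4=0.2500
P(X=j) = C(n,j)·p₀^j·(1−p₀)^(n−j); p = Σ P(X=j) over j with P(X=j) ≤ P(X=38)
p-value (two-sided) = 0.00000
At α=0.1: p < α → reject H₀

reject H₀: yes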